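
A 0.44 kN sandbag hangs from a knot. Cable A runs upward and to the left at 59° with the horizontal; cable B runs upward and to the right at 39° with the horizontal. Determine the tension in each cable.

ΣF_x = 0: −T_A·cos59° + T_B·cos39° = 0 → T_B = 0.66273·T_A.
ΣF_y = 0: T_A·sin59° + T_B·sin39° = 0.44.
Substitute: T_A·(0.857167 + 0.66273·0.62932) = 0.44 → T_A = 0.345305 ≈ 0.3453 kN.
Then T_B = 0.66273 × 0.345305 = 0.2288 kN.

T_A = 0.3453 kN, T_B = 0.2288 kN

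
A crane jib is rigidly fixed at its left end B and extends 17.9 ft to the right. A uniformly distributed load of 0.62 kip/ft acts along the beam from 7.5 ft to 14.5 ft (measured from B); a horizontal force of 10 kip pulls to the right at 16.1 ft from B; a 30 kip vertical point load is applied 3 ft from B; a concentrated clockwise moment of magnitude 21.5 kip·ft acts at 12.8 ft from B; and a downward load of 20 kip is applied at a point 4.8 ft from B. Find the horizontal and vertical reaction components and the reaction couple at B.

Resultant of the distributed load: 0.62 × 7 = 4.34 kip at 11 ft from B.
ΣF_x = 0: B_x + 10 = 0 → B_x = -10.00 kip.
ΣF_y = 0: B_y − 0.62·7 − 30 − 20 = 0 → B_y = 54.34 kip.
ΣM about B: M_B − (0.62·7)·11 − 30·3 − 21.5 − 20·4.8 = 0 → M_B = 255.2 kip·ft.

B_x = -10.00 kip, B_y = 54.34 kip, M_B = 255.2 kip·ft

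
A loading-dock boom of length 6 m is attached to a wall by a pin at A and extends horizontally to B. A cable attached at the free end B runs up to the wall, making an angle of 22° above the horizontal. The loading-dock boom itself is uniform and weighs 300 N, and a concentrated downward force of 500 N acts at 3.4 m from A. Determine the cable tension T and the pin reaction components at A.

ΣM about A: T·sin22°·6 − 300·3 − 500·3.4 = 0 → T = 2600/(6·0.374607) = 1156.77 ≈ 1157 N.
ΣF_x = 0: A_x − T·cos22° = 0 → A_x = 1156.77 × 0.927184 = 1073 N.
ΣF_y = 0: A_y + T·sin22° − 300 − 500 = 0 → A_y = 800 − 1156.77 × 0.374607 = 366.7 N.

T = 1157 N, A_x = 1073 N, A_y = 366.7 N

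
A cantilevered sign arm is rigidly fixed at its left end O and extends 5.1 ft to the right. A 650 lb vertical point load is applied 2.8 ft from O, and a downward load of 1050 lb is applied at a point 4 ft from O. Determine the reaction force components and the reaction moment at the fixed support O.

O_x = 0, O_y = 1700 lb, M_O = 6020 lb·ft

ΣF_x = 0: O_x = 0.
ΣF_y = 0: O_y − 650 − 1050 = 0 → O_y = 1700 lb.
ΣM about O: M_O − 650·2.8 − 1050·4 = 0 → M_O = 6020 lb·ft.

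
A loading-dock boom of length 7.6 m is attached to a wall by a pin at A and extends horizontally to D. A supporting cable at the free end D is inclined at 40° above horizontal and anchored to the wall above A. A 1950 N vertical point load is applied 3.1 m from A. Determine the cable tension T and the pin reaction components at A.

ΣM about A: T·sin40°·7.6 − 1950·3.1 = 0 → T = 6045/(7.6·0.642788) = 1237.41 ≈ 1237 N.
ΣF_x = 0: A_x − T·cos40° = 0 → A_x = 1237.41 × 0.766044 = 947.9 N.
ΣF_y = 0: A_y + T·sin40° − 1950 = 0 → A_y = 1950 − 1237.41 × 0.642788 = 1155 N.

T = 1237 N, A_x = 947.9 N, A_y = 1155 N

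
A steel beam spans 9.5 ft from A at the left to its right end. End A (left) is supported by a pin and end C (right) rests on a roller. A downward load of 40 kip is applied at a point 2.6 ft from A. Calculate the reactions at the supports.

A_x = 0, A_y = 29.05 kip, C_y = 10.95 kip

ΣM about A: C_y·9.5 − 40·2.6 = 0 → C_y = 104/9.5 = 10.9474 ≈ 10.95 kip.
ΣF_y = 0: A_y + 10.9474 − 40 = 0 → A_y = 29.05 kip.
ΣF_x = 0: no horizontal applied forces, so A_x = 0.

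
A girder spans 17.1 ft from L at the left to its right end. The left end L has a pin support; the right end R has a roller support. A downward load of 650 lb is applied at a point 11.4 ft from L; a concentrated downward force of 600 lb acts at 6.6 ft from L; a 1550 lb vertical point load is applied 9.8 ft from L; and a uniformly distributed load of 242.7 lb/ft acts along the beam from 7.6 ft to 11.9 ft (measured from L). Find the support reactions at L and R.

L_x = 0, L_y = 1695 lb, R_y = 2148 lb

Resultant of the distributed load: 242.7 × 4.3 = 1043.61 lb at 9.75 ft from L.
Taking moments about L: R_y·17.1 − 650·11.4 − 600·6.6 − 1550·9.8 − (242.7·4.3)·9.75 = 0 → R_y = 36735.1975/17.1 = 2148.26 ≈ 2148 lb.
ΣF_y = 0: L_y + 2148.26 − 650 − 600 − 1550 − 242.7·4.3 = 0 → L_y = 1695 lb.
ΣF_x = 0: no horizontal applied forces, so L_x = 0.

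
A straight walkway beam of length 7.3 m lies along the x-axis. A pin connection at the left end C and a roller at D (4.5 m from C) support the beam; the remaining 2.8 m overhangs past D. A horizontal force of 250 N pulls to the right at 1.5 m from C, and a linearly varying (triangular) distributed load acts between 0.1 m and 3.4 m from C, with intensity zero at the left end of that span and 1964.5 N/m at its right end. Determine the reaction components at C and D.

Resultant of the triangular load: ½ × 1964.5 × 3.3 = 3241.425 N, acting at 2.3 m from C (one-third of the span from the peak).
Taking moments about C: D_y·4.5 − (½·1964.5·3.3)·2.3 = 0 → D_y = 7455.2775/4.5 = 1656.73 ≈ 1657 N.
ΣF_y = 0: C_y + 1656.73 − ½·1964.5·3.3 = 0 → C_y = 1585 N.
ΣF_x = 0: C_x + 250 = 0 → C_x = -250.0 N.

C_x = -250.0 N, C_y = 1585 N, D_y = 1657 N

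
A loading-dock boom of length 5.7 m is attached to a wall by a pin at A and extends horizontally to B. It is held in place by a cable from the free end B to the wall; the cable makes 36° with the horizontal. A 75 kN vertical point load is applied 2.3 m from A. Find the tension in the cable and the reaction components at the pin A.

ΣM about A: T·sin36°·5.7 − 75·2.3 = 0 → T = 172.5/(5.7·0.587785) = 51.4868 ≈ 51.49 kN.
ΣF_x = 0: A_x − T·cos36° = 0 → A_x = 51.4868 × 0.809017 = 41.65 kN.
ΣF_y = 0: A_y + T·sin36° − 75 = 0 → A_y = 75 − 51.4868 × 0.587785 = 44.74 kN.

T = 51.49 kN, A_x = 41.65 kN, A_y = 44.74 kN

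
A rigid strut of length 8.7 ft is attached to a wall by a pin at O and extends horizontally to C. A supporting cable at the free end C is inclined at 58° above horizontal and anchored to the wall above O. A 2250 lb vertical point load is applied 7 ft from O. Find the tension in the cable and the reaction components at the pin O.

ΣM about O: T·sin58°·8.7 − 2250·7 = 0 → T = 15750/(8.7·0.848048) = 2134.72 ≈ 2135 lb.
ΣF_x = 0: O_x − T·cos58° = 0 → O_x = 2134.72 × 0.529919 = 1131 lb.
ΣF_y = 0: O_y + T·sin58° − 2250 = 0 → O_y = 2250 − 2134.72 × 0.848048 = 439.7 lb.

T = 2135 lb, O_x = 1131 lb, O_y = 439.7 lb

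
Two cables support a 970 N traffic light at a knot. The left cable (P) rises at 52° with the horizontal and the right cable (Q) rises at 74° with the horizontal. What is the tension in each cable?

T_P = 330.5 N, T_Q = 738.2 N

ΣF_x = 0: −T_P·cos52° + T_Q·cos74° = 0 → T_Q = 2.23359·T_P.
ΣF_y = 0: T_P·sin52° + T_Q·sin74° = 970.
Substitute: T_P·(0.788011 + 2.23359·0.961262) = 970 → T_P = 330.485 ≈ 330.5 N.
Then T_Q = 2.23359 × 330.485 = 738.2 N.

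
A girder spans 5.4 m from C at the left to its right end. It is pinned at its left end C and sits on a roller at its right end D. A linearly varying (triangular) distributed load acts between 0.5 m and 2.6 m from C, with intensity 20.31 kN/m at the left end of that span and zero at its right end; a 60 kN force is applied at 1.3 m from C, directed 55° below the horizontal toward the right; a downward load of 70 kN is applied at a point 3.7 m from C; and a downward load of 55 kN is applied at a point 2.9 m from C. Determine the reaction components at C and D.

Resultant of the triangular load: ½ × 20.31 × 2.1 = 21.3255 kN, acting at 1.2 m from C (one-third of the span from the peak).
Moments about C: D_y·5.4 − (½·20.31·2.1)·1.2 − 60·sin55°·1.3 − 70·3.7 − 55·2.9 = 0 → D_y = 507.984/5.4 = 94.0711 ≈ 94.07 kN.
ΣF_y = 0: C_y + 94.0711 − ½·20.31·2.1 − 60·sin55° − 70 − 55 = 0 → C_y = 101.4 kN.
ΣF_x = 0: C_x + 60·cos55° = 0 → C_x = -34.41 kN.

C_x = -34.41 kN, C_y = 101.4 kN, D_y = 94.07 kN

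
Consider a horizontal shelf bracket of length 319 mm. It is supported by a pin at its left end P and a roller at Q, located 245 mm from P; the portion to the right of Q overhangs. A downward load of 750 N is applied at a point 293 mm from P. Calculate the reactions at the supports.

P_x = 0, P_y = -146.9 N, Q_y = 896.9 N

Taking moments about P: Q_y·245 − 750·293 = 0 → Q_y = 219750/245 = 896.939 ≈ 896.9 N.
ΣF_y = 0: P_y + 896.939 − 750 = 0 → P_y = -146.9 N.
ΣF_x = 0: no horizontal applied forces, so P_x = 0.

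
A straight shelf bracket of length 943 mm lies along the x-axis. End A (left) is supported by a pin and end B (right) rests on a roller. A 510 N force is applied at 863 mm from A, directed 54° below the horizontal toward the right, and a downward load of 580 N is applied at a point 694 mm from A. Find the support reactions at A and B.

Moments about A: B_y·943 − 510·sin54°·863 − 580·694 = 0 → B_y = 758593/943 = 804.446 ≈ 804.4 N.
ΣF_y = 0: A_y + 804.446 − 510·sin54° − 580 = 0 → A_y = 188.2 N.
ΣF_x = 0: A_x + 510·cos54° = 0 → A_x = -299.8 N.

A_x = -299.8 N, A_y = 188.2 N, B_y = 804.4 N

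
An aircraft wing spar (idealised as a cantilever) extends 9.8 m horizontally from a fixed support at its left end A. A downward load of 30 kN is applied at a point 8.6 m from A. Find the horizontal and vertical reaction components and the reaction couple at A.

A_x = 0, A_y = 30.00 kN, M_A = 258.0 kN·m

ΣF_x = 0: A_x = 0.
ΣF_y = 0: A_y − 30 = 0 → A_y = 30.00 kN.
ΣM about A: M_A − 30·8.6 = 0 → M_A = 258.0 kN·m.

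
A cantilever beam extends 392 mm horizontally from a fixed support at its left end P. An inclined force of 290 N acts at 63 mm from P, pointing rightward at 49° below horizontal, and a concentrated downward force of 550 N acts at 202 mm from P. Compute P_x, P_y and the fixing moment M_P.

ΣF_x = 0: P_x + 290·cos49° = 0 → P_x = -190.3 N.
ΣF_y = 0: P_y − 290·sin49° − 550 = 0 → P_y = 768.9 N.
ΣM about P: M_P − 290·sin49°·63 − 550·202 = 0 → M_P = 124900 N·mm.

P_x = -190.3 N, P_y = 768.9 N, M_P = 124900 N·mm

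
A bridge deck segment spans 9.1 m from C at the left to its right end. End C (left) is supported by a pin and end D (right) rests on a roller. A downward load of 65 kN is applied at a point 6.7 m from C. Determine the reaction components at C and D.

C_x = 0, C_y = 17.14 kN, D_y = 47.86 kN

Moments about C: D_y·9.1 − 65·6.7 = 0 → D_y = 435.5/9.1 = 47.8571 ≈ 47.86 kN.
ΣF_y = 0: C_y + 47.8571 − 65 = 0 → C_y = 17.14 kN.
ΣF_x = 0: no horizontal applied forces, so C_x = 0.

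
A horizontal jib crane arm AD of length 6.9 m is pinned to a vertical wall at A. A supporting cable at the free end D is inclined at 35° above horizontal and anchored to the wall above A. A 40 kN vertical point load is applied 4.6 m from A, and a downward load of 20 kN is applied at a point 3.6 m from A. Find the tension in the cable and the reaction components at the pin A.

ΣM about A: T·sin35°·6.9 − 40·4.6 − 20·3.6 = 0 → T = 256/(6.9·0.573576) = 64.6845 ≈ 64.68 kN.
ΣF_x = 0: A_x − T·cos35° = 0 → A_x = 64.6845 × 0.819152 = 52.99 kN.
ΣF_y = 0: A_y + T·sin35° − 40 − 20 = 0 → A_y = 60 − 64.6845 × 0.573576 = 22.90 kN.

T = 64.68 kN, A_x = 52.99 kN, A_y = 22.90 kN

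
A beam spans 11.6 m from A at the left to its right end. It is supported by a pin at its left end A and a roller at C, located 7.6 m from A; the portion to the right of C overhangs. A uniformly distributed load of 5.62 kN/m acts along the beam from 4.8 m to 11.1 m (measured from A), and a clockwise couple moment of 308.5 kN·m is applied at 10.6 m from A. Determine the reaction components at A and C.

Resultant of the distributed load: 5.62 × 6.3 = 35.406 kN at 7.95 m from A.
Moments about A: C_y·7.6 − (5.62·6.3)·7.95 − 308.5 = 0 → C_y = 589.9777/7.6 = 77.6286 ≈ 77.63 kN.
ΣF_y = 0: A_y + 77.6286 − 5.62·6.3 = 0 → A_y = -42.22 kN.
ΣF_x = 0: no horizontal applied forces, so A_x = 0.

A_x = 0, A_y = -42.22 kN, C_y = 77.63 kN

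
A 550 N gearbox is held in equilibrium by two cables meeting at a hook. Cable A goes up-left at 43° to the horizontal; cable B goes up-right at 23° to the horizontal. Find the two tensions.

T_A = 554.2 N, T_B = 440.3 N

ΣF_x = 0: −T_A·cos43° + T_B·cos23° = 0 → T_B = 0.794514·T_A.
ΣF_y = 0: T_A·sin43° + T_B·sin23° = 550.
Substitute: T_A·(0.681998 + 0.794514·0.390731) = 550 → T_A = 554.19 ≈ 554.2 N.
Then T_B = 0.794514 × 554.19 = 440.3 N.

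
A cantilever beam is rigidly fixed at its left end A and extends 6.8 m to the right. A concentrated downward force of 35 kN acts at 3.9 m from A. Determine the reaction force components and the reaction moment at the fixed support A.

ΣF_x = 0: A_x = 0.
ΣF_y = 0: A_y − 35 = 0 → A_y = 35.00 kN.
ΣM about A: M_A − 35·3.9 = 0 → M_A = 136.5 kN·m.

A_x = 0, A_y = 35.00 kN, M_A = 136.5 kN·m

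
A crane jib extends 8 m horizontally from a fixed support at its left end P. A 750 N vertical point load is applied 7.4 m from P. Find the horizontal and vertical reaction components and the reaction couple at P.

ΣF_x = 0: P_x = 0.
ΣF_y = 0: P_y − 750 = 0 → P_y = 750.0 N.
ΣM about P: M_P − 750·7.4 = 0 → M_P = 5550 N·m.

P_x = 0, P_y = 750.0 N, M_P = 5550 N·m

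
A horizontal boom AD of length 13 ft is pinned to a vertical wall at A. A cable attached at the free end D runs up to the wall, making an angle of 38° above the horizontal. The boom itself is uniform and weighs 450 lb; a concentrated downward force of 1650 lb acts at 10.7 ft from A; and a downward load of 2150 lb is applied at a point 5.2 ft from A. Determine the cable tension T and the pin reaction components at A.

ΣM about A: T·sin38°·13 − 450·6.5 − 1650·10.7 − 2150·5.2 = 0 → T = 31760/(13·0.615661) = 3968.22 ≈ 3968 lb.
ΣF_x = 0: A_x − T·cos38° = 0 → A_x = 3968.22 × 0.788011 = 3127 lb.
ΣF_y = 0: A_y + T·sin38° − 450 − 1650 − 2150 = 0 → A_y = 4250 − 3968.22 × 0.615661 = 1807 lb.

T = 3968 lb, A_x = 3127 lb, A_y = 1807 lb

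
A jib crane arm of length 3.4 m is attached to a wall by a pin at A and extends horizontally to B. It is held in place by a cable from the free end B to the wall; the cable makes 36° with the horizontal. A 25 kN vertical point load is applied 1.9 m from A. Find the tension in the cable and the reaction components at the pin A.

T = 23.77 kN, A_x = 19.23 kN, A_y = 11.03 kN

ΣM about A: T·sin36°·3.4 − 25·1.9 = 0 → T = 47.5/(3.4·0.587785) = 23.7682 ≈ 23.77 kN.
ΣF_x = 0: A_x − T·cos36° = 0 → A_x = 23.7682 × 0.809017 = 19.23 kN.
ΣF_y = 0: A_y + T·sin36° − 25 = 0 → A_y = 25 − 23.7682 × 0.587785 = 11.03 kN.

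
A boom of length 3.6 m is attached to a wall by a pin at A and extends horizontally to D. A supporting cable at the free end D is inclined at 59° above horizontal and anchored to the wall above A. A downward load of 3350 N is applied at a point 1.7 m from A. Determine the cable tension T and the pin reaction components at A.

ΣM about A: T·sin59°·3.6 − 3350·1.7 = 0 → T = 5695/(3.6·0.857167) = 1845.55 ≈ 1846 N.
ΣF_x = 0: A_x − T·cos59° = 0 → A_x = 1845.55 × 0.515038 = 950.5 N.
ΣF_y = 0: A_y + T·sin59° − 3350 = 0 → A_y = 3350 − 1845.55 × 0.857167 = 1768 N.

T = 1846 N, A_x = 950.5 N, A_y = 1768 N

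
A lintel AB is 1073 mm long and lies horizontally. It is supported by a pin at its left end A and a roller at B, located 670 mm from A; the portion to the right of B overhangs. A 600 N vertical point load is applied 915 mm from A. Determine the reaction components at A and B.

A_x = 0, A_y = -219.4 N, B_y = 819.4 N

Moments about A: B_y·670 − 600·915 = 0 → B_y = 549000/670 = 819.403 ≈ 819.4 N.
ΣF_y = 0: A_y + 819.403 − 600 = 0 → A_y = -219.4 N.
ΣF_x = 0: no horizontal applied forces, so A_x = 0.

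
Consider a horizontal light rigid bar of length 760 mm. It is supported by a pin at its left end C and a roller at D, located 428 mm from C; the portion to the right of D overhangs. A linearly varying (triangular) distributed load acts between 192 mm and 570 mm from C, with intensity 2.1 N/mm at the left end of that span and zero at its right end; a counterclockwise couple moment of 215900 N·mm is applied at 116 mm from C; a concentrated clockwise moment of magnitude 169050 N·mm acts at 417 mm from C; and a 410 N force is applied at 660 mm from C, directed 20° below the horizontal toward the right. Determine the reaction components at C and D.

C_x = -385.3 N, C_y = 135.5 N, D_y = 401.7 N

Resultant of the triangular load: ½ × 2.1 × 378 = 396.9 N, acting at 318 mm from C (one-third of the span from the peak).
Moments about C: D_y·428 − (½·2.1·378)·318 + 215900 − 169050 − 410·sin20°·660 = 0 → D_y = 171915/428 = 401.671 ≈ 401.7 N.
ΣF_y = 0: C_y + 401.671 − ½·2.1·378 − 410·sin20° = 0 → C_y = 135.5 N.
ΣF_x = 0: C_x + 410·cos20° = 0 → C_x = -385.3 N.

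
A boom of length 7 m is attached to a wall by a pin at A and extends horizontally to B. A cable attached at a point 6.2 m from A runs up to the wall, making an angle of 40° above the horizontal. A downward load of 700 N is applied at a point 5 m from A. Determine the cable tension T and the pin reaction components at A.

ΣM about A: T·sin40°·6.2 − 700·5 = 0 → T = 3500/(6.2·0.642788) = 878.231 ≈ 878.2 N.
ΣF_x = 0: A_x − T·cos40° = 0 → A_x = 878.231 × 0.766044 = 672.8 N.
ΣF_y = 0: A_y + T·sin40° − 700 = 0 → A_y = 700 − 878.231 × 0.642788 = 135.5 N.

T = 878.2 N, A_x = 672.8 N, A_y = 135.5 N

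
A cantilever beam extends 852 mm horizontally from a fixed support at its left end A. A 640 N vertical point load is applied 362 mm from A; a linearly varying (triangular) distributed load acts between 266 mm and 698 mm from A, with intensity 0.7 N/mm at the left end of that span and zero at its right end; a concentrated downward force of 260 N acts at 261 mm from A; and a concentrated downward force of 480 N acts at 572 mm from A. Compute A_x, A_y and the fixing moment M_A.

Resultant of the triangular load: ½ × 0.7 × 432 = 151.2 N, acting at 410 mm from A (one-third of the span from the peak).
ΣF_x = 0: A_x = 0.
ΣF_y = 0: A_y − 640 − ½·0.7·432 − 260 − 480 = 0 → A_y = 1531 N.
ΣM about A: M_A − 640·362 − (½·0.7·432)·410 − 260·261 − 480·572 = 0 → M_A = 636100 N·mm.

A_x = 0, A_y = 1531 N, M_A = 636100 N·mm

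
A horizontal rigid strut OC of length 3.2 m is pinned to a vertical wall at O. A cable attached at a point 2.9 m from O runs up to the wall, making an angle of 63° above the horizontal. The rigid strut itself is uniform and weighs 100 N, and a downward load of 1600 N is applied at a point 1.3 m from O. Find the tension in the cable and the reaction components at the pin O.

T = 866.9 N, O_x = 393.6 N, O_y = 927.6 N

ΣM about O: T·sin63°·2.9 − 100·1.6 − 1600·1.3 = 0 → T = 2240/(2.9·0.891007) = 866.9 N.
ΣF_x = 0: O_x − T·cos63° = 0 → O_x = 866.9 × 0.45399 = 393.6 N.
ΣF_y = 0: O_y + T·sin63° − 100 − 1600 = 0 → O_y = 1700 − 866.9 × 0.891007 = 927.6 N.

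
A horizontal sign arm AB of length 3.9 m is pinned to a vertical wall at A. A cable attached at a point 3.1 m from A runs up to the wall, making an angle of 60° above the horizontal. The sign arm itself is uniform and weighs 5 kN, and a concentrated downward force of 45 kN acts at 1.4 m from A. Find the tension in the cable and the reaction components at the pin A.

T = 27.10 kN, A_x = 13.55 kN, A_y = 26.53 kN

ΣM about A: T·sin60°·3.1 − 5·1.95 − 45·1.4 = 0 → T = 72.75/(3.1·0.866025) = 27.0982 ≈ 27.10 kN.
ΣF_x = 0: A_x − T·cos60° = 0 → A_x = 27.0982 × 0.5 = 13.55 kN.
ΣF_y = 0: A_y + T·sin60° − 5 − 45 = 0 → A_y = 50 − 27.0982 × 0.866025 = 26.53 kN.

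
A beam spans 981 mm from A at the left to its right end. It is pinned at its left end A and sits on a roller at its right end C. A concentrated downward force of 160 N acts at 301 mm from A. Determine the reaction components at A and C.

Moments about A: C_y·981 − 160·301 = 0 → C_y = 48160/981 = 49.0928 ≈ 49.09 N.
ΣF_y = 0: A_y + 49.0928 − 160 = 0 → A_y = 110.9 N.
ΣF_x = 0: no horizontal applied forces, so A_x = 0.

A_x = 0, A_y = 110.9 N, C_y = 49.09 N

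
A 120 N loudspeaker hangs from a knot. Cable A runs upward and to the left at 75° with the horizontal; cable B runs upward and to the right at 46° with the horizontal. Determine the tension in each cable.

T_A = 97.25 N, T_B = 36.23 N

ΣF_x = 0: −T_A·cos75° + T_B·cos46° = 0 → T_B = 0.372585·T_A.
ΣF_y = 0: T_A·sin75° + T_B·sin46° = 120.
Substitute: T_A·(0.965926 + 0.372585·0.71934) = 120 → T_A = 97.2494 ≈ 97.25 N.
Then T_B = 0.372585 × 97.2494 = 36.23 N.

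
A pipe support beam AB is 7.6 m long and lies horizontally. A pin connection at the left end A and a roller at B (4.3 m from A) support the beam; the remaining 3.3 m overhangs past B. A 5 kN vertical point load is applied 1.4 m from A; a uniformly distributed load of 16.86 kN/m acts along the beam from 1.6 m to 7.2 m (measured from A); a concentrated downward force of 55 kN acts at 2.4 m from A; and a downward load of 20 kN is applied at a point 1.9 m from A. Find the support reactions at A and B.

A_x = 0, A_y = 36.64 kN, B_y = 137.8 kN

Resultant of the distributed load: 16.86 × 5.6 = 94.416 kN at 4.4 m from A.
Moments about A: B_y·4.3 − 5·1.4 − (16.86·5.6)·4.4 − 55·2.4 − 20·1.9 = 0 → B_y = 592.4304/4.3 = 137.775 ≈ 137.8 kN.
ΣF_y = 0: A_y + 137.775 − 5 − 16.86·5.6 − 55 − 20 = 0 → A_y = 36.64 kN.
ΣF_x = 0: no horizontal applied forces, so A_x = 0.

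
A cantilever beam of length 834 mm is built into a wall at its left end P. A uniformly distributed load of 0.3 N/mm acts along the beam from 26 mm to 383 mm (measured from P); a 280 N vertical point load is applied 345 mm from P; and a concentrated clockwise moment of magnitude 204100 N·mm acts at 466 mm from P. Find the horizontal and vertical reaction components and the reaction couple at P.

P_x = 0, P_y = 387.1 N, M_P = 322600 N·mm

Resultant of the distributed load: 0.3 × 357 = 107.1 N at 204.5 mm from P.
ΣF_x = 0: P_x = 0.
ΣF_y = 0: P_y − 0.3·357 − 280 = 0 → P_y = 387.1 N.
ΣM about P: M_P − (0.3·357)·204.5 − 280·345 − 204100 = 0 → M_P = 322600 N·mm.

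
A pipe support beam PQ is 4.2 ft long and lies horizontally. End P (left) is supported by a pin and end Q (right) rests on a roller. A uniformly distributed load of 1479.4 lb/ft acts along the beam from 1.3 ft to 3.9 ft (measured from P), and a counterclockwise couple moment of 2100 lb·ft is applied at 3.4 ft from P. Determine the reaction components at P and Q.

P_x = 0, P_y = 1965 lb, Q_y = 1881 lb

Resultant of the distributed load: 1479.4 × 2.6 = 3846.44 lb at 2.6 ft from P.
Moments about P: Q_y·4.2 − (1479.4·2.6)·2.6 + 2100 = 0 → Q_y = 7900.744/4.2 = 1881.13 ≈ 1881 lb.
ΣF_y = 0: P_y + 1881.13 − 1479.4·2.6 = 0 → P_y = 1965 lb.
ΣF_x = 0: no horizontal applied forces, so P_x = 0.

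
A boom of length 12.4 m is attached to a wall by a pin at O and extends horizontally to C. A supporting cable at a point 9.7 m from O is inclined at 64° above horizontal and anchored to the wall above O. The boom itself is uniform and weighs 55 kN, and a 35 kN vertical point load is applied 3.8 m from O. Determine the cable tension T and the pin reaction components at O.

T = 54.37 kN, O_x = 23.83 kN, O_y = 41.13 kN

ΣM about O: T·sin64°·9.7 − 55·6.2 − 35·3.8 = 0 → T = 474/(9.7·0.898794) = 54.3684 ≈ 54.37 kN.
ΣF_x = 0: O_x − T·cos64° = 0 → O_x = 54.3684 × 0.438371 = 23.83 kN.
ΣF_y = 0: O_y + T·sin64° − 55 − 35 = 0 → O_y = 90 − 54.3684 × 0.898794 = 41.13 kN.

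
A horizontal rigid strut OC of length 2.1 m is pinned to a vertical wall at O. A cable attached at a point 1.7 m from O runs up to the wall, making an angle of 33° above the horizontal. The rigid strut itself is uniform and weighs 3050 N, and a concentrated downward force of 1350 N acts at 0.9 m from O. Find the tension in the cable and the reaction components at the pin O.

T = 4771 N, O_x = 4001 N, O_y = 1801 N

ΣM about O: T·sin33°·1.7 − 3050·1.05 − 1350·0.9 = 0 → T = 4417.5/(1.7·0.544639) = 4771.1 ≈ 4771 N.
ΣF_x = 0: O_x − T·cos33° = 0 → O_x = 4771.1 × 0.838671 = 4001 N.
ΣF_y = 0: O_y + T·sin33° − 3050 − 1350 = 0 → O_y = 4400 − 4771.1 × 0.544639 = 1801 N.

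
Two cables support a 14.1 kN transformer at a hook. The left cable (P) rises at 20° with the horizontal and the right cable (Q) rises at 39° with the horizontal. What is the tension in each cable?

T_P = 12.78 kN, T_Q = 15.46 kN

ΣF_x = 0: −T_P·cos20° + T_Q·cos39° = 0 → T_Q = 1.20916·T_P.
ΣF_y = 0: T_P·sin20° + T_Q·sin39° = 14.1.
Substitute: T_P·(0.34202 + 1.20916·0.62932) = 14.1 → T_P = 12.7837 ≈ 12.78 kN.
Then T_Q = 1.20916 × 12.7837 = 15.46 kN.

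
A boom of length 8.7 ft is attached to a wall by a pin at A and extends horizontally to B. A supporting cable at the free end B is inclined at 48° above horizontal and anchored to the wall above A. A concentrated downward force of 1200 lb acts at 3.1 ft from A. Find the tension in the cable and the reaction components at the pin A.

ΣM about A: T·sin48°·8.7 − 1200·3.1 = 0 → T = 3720/(8.7·0.743145) = 575.374 ≈ 575.4 lb.
ΣF_x = 0: A_x − T·cos48° = 0 → A_x = 575.374 × 0.669131 = 385.0 lb.
ΣF_y = 0: A_y + T·sin48° − 1200 = 0 → A_y = 1200 − 575.374 × 0.743145 = 772.4 lb.

T = 575.4 lb, A_x = 385.0 lb, A_y = 772.4 lb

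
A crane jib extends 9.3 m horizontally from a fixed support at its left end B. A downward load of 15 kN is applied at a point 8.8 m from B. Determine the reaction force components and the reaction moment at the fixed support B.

B_x = 0, B_y = 15.00 kN, M_B = 132.0 kN·m

ΣF_x = 0: B_x = 0.
ΣF_y = 0: B_y − 15 = 0 → B_y = 15.00 kN.
ΣM about B: M_B − 15·8.8 = 0 → M_B = 132.0 kN·m.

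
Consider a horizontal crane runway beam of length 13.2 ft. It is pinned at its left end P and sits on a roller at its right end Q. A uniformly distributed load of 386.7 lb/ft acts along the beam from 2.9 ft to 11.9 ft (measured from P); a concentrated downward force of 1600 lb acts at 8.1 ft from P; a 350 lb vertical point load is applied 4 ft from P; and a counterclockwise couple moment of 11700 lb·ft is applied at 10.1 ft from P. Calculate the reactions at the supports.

Resultant of the distributed load: 386.7 × 9 = 3480.3 lb at 7.4 ft from P.
Taking moments about P: Q_y·13.2 − (386.7·9)·7.4 − 1600·8.1 − 350·4 + 11700 = 0 → Q_y = 28414.22/13.2 = 2152.59 ≈ 2153 lb.
ΣF_y = 0: P_y + 2152.59 − 386.7·9 − 1600 − 350 = 0 → P_y = 3278 lb.
ΣF_x = 0: no horizontal applied forces, so P_x = 0.

P_x = 0, P_y = 3278 lb, Q_y = 2153 lb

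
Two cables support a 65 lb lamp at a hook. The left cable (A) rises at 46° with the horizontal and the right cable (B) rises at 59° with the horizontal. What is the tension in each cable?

T_A = 34.66 lb, T_B = 46.75 lb

ΣF_x = 0: −T_A·cos46° + T_B·cos59° = 0 → T_B = 1.34875·T_A.
ΣF_y = 0: T_A·sin46° + T_B·sin59° = 65.
Substitute: T_A·(0.71934 + 1.34875·0.857167) = 65 → T_A = 34.6585 ≈ 34.66 lb.
Then T_B = 1.34875 × 34.6585 = 46.75 lb.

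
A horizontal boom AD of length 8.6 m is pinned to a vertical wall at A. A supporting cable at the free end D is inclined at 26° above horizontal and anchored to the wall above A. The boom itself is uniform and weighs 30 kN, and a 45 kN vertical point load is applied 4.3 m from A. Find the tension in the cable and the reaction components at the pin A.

ΣM about A: T·sin26°·8.6 − 30·4.3 − 45·4.3 = 0 → T = 322.5/(8.6·0.438371) = 85.544 ≈ 85.54 kN.
ΣF_x = 0: A_x − T·cos26° = 0 → A_x = 85.544 × 0.898794 = 76.89 kN.
ΣF_y = 0: A_y + T·sin26° − 30 − 45 = 0 → A_y = 75 − 85.544 × 0.438371 = 37.50 kN.

T = 85.54 kN, A_x = 76.89 kN, A_y = 37.50 kN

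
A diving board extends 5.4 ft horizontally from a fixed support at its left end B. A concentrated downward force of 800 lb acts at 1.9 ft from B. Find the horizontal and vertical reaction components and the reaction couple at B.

ΣF_x = 0: B_x = 0.
ΣF_y = 0: B_y − 800 = 0 → B_y = 800.0 lb.
ΣM about B: M_B − 800·1.9 = 0 → M_B = 1520 lb·ft.

B_x = 0, B_y = 800.0 lb, M_B = 1520 lb·ft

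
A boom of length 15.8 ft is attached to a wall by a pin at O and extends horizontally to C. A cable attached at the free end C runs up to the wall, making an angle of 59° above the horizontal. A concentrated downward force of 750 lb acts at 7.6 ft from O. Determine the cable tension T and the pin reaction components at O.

T = 420.9 lb, O_x = 216.8 lb, O_y = 389.2 lb

ΣM about O: T·sin59°·15.8 − 750·7.6 = 0 → T = 5700/(15.8·0.857167) = 420.874 ≈ 420.9 lb.
ΣF_x = 0: O_x − T·cos59° = 0 → O_x = 420.874 × 0.515038 = 216.8 lb.
ΣF_y = 0: O_y + T·sin59° − 750 = 0 → O_y = 750 − 420.874 × 0.857167 = 389.2 lb.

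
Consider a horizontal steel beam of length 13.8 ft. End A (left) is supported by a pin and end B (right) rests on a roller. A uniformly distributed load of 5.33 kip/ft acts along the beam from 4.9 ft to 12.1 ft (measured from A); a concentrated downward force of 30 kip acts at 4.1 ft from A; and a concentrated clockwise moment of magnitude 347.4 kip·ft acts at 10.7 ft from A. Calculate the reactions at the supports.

Resultant of the distributed load: 5.33 × 7.2 = 38.376 kip at 8.5 ft from A.
ΣM about A: B_y·13.8 − (5.33·7.2)·8.5 − 30·4.1 − 347.4 = 0 → B_y = 796.596/13.8 = 57.7243 ≈ 57.72 kip.
ΣF_y = 0: A_y + 57.7243 − 5.33·7.2 − 30 = 0 → A_y = 10.65 kip.
ΣF_x = 0: no horizontal applied forces, so A_x = 0.

A_x = 0, A_y = 10.65 kip, B_y = 57.72 kip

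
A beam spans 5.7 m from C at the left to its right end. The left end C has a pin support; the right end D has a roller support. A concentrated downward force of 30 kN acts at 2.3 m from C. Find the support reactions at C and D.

C_x = 0, C_y = 17.89 kN, D_y = 12.11 kN

ΣM about C: D_y·5.7 − 30·2.3 = 0 → D_y = 69/5.7 = 12.1053 ≈ 12.11 kN.
ΣF_y = 0: C_y + 12.1053 − 30 = 0 → C_y = 17.89 kN.
ΣF_x = 0: no horizontal applied forces, so C_x = 0.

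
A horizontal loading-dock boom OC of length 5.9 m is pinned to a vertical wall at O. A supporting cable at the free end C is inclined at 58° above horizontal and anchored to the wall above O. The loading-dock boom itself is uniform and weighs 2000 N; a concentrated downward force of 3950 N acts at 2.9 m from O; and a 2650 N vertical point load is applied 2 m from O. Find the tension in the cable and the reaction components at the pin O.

T = 4528 N, O_x = 2399 N, O_y = 4760 N

ΣM about O: T·sin58°·5.9 − 2000·2.95 − 3950·2.9 − 2650·2 = 0 → T = 22655/(5.9·0.848048) = 4527.85 ≈ 4528 N.
ΣF_x = 0: O_x − T·cos58° = 0 → O_x = 4527.85 × 0.529919 = 2399 N.
ΣF_y = 0: O_y + T·sin58° − 2000 − 3950 − 2650 = 0 → O_y = 8600 − 4527.85 × 0.848048 = 4760 N.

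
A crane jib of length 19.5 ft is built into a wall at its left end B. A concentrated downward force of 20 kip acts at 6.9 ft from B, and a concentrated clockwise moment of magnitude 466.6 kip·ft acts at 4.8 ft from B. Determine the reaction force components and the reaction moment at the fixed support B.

B_x = 0, B_y = 20.00 kip, M_B = 604.6 kip·ft

ΣF_x = 0: B_x = 0.
ΣF_y = 0: B_y − 20 = 0 → B_y = 20.00 kip.
ΣM about B: M_B − 20·6.9 − 466.6 = 0 → M_B = 604.6 kip·ft.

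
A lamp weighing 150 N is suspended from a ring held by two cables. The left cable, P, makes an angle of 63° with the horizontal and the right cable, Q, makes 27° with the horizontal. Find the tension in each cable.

ΣF_x = 0: −T_P·cos63° + T_Q·cos27° = 0 → T_Q = 0.509525·T_P.
ΣF_y = 0: T_P·sin63° + T_Q·sin27° = 150.
Substitute: T_P·(0.891007 + 0.509525·0.45399) = 150 → T_P = 133.651 ≈ 133.7 N.
Then T_Q = 0.509525 × 133.651 = 68.10 N.

T_P = 133.7 N, T_Q = 68.10 N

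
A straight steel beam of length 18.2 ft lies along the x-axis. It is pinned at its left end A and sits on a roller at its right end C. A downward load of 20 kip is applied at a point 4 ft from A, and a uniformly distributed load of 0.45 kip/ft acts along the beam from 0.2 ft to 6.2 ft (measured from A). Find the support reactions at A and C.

Resultant of the distributed load: 0.45 × 6 = 2.7 kip at 3.2 ft from A.
Taking moments about A: C_y·18.2 − 20·4 − (0.45·6)·3.2 = 0 → C_y = 88.64/18.2 = 4.87033 ≈ 4.870 kip.
ΣF_y = 0: A_y + 4.87033 − 20 − 0.45·6 = 0 → A_y = 17.83 kip.
ΣF_x = 0: no horizontal applied forces, so A_x = 0.

A_x = 0, A_y = 17.83 kip, C_y = 4.870 kip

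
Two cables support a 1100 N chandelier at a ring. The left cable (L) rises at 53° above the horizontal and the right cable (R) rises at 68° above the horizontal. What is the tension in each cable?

T_L = 480.7 N, T_R = 772.3 N

ΣF_x = 0: −T_L·cos53° + T_R·cos68° = 0 → T_R = 1.60653·T_L.
ΣF_y = 0: T_L·sin53° + T_R·sin68° = 1100.
Substitute: T_L·(0.798636 + 1.60653·0.927184) = 1100 → T_L = 480.73 ≈ 480.7 N.
Then T_R = 1.60653 × 480.73 = 772.3 N.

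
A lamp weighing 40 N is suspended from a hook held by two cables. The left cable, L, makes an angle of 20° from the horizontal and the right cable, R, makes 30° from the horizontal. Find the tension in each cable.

ΣF_x = 0: −T_L·cos20° + T_R·cos30° = 0 → T_R = 1.08506·T_L.
ΣF_y = 0: T_L·sin20° + T_R·sin30° = 40.
Substitute: T_L·(0.34202 + 1.08506·0.5) = 40 → T_L = 45.2207 ≈ 45.22 N.
Then T_R = 1.08506 × 45.2207 = 49.07 N.

T_L = 45.22 N, T_R = 49.07 N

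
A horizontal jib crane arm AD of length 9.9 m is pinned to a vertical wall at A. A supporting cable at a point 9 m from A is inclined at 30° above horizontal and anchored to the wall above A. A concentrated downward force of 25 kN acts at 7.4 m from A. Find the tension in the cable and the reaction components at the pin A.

ΣM about A: T·sin30°·9 − 25·7.4 = 0 → T = 185/(9·0.5) = 41.1111 ≈ 41.11 kN.
ΣF_x = 0: A_x − T·cos30° = 0 → A_x = 41.1111 × 0.866025 = 35.60 kN.
ΣF_y = 0: A_y + T·sin30° − 25 = 0 → A_y = 25 − 41.1111 × 0.5 = 4.444 kN.

T = 41.11 kN, A_x = 35.60 kN, A_y = 4.444 kN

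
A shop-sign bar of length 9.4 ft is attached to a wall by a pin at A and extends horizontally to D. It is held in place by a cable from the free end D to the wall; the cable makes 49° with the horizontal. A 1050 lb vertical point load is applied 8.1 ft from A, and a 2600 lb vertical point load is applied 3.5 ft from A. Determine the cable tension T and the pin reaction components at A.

ΣM about A: T·sin49°·9.4 − 1050·8.1 − 2600·3.5 = 0 → T = 17605/(9.4·0.75471) = 2481.58 ≈ 2482 lb.
ΣF_x = 0: A_x − T·cos49° = 0 → A_x = 2481.58 × 0.656059 = 1628 lb.
ΣF_y = 0: A_y + T·sin49° − 1050 − 2600 = 0 → A_y = 3650 − 2481.58 × 0.75471 = 1777 lb.

T = 2482 lb, A_x = 1628 lb, A_y = 1777 lb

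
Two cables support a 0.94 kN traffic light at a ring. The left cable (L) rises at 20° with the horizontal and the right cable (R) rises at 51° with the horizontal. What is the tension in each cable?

ΣF_x = 0: −T_L·cos20° + T_R·cos51° = 0 → T_R = 1.49319·T_L.
ΣF_y = 0: T_L·sin20° + T_R·sin51° = 0.94.
Substitute: T_L·(0.34202 + 1.49319·0.777146) = 0.94 → T_L = 0.625646 ≈ 0.6256 kN.
Then T_R = 1.49319 × 0.625646 = 0.9342 kN.

T_L = 0.6256 kN, T_R = 0.9342 kN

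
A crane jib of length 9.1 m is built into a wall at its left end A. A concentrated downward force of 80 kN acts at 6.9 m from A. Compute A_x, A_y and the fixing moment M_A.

A_x = 0, A_y = 80.00 kN, M_A = 552.0 kN·m

ΣF_x = 0: A_x = 0.
ΣF_y = 0: A_y − 80 = 0 → A_y = 80.00 kN.
ΣM about A: M_A − 80·6.9 = 0 → M_A = 552.0 kN·m.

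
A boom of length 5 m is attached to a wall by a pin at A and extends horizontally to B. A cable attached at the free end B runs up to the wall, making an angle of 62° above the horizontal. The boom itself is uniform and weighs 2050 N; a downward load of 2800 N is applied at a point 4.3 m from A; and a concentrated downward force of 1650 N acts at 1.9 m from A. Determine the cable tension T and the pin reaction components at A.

T = 4598 N, A_x = 2159 N, A_y = 2440 N

ΣM about A: T·sin62°·5 − 2050·2.5 − 2800·4.3 − 1650·1.9 = 0 → T = 20300/(5·0.882948) = 4598.23 ≈ 4598 N.
ΣF_x = 0: A_x − T·cos62° = 0 → A_x = 4598.23 × 0.469472 = 2159 N.
ΣF_y = 0: A_y + T·sin62° − 2050 − 2800 − 1650 = 0 → A_y = 6500 − 4598.23 × 0.882948 = 2440 N.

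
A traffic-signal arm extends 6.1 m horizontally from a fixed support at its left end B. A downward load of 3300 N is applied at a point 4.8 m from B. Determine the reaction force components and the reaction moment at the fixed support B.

B_x = 0, B_y = 3300 N, M_B = 15840 N·m

ΣF_x = 0: B_x = 0.
ΣF_y = 0: B_y − 3300 = 0 → B_y = 3300 N.
ΣM about B: M_B − 3300·4.8 = 0 → M_B = 15840 N·m.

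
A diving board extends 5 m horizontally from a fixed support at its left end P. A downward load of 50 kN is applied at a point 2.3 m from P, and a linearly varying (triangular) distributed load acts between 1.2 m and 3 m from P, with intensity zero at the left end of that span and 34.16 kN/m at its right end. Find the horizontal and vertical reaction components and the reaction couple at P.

P_x = 0, P_y = 80.74 kN, M_P = 188.8 kN·m

Resultant of the triangular load: ½ × 34.16 × 1.8 = 30.744 kN, acting at 2.4 m from P (one-third of the span from the peak).
ΣF_x = 0: P_x = 0.
ΣF_y = 0: P_y − 50 − ½·34.16·1.8 = 0 → P_y = 80.74 kN.
ΣM about P: M_P − 50·2.3 − (½·34.16·1.8)·2.4 = 0 → M_P = 188.8 kN·m.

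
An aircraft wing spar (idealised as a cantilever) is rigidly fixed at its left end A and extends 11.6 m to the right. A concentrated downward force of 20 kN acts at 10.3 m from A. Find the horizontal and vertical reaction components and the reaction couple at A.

ΣF_x = 0: A_x = 0.
ΣF_y = 0: A_y − 20 = 0 → A_y = 20.00 kN.
ΣM about A: M_A − 20·10.3 = 0 → M_A = 206.0 kN·m.

A_x = 0, A_y = 20.00 kN, M_A = 206.0 kN·m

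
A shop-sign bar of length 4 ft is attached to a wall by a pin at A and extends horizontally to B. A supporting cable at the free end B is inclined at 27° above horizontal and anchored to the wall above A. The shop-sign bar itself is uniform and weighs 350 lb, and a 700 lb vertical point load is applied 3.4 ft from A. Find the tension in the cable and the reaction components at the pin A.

T = 1696 lb, A_x = 1511 lb, A_y = 280.0 lb

ΣM about A: T·sin27°·4 − 350·2 − 700·3.4 = 0 → T = 3080/(4·0.45399) = 1696.07 ≈ 1696 lb.
ΣF_x = 0: A_x − T·cos27° = 0 → A_x = 1696.07 × 0.891007 = 1511 lb.
ΣF_y = 0: A_y + T·sin27° − 350 − 700 = 0 → A_y = 1050 − 1696.07 × 0.45399 = 280.0 lb.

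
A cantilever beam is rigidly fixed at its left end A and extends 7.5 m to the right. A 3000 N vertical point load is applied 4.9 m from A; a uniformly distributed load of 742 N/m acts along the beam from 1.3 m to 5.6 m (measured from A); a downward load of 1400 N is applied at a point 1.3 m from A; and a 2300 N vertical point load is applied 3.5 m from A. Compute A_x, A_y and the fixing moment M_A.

A_x = 0, A_y = 9891 N, M_A = 35580 N·m

Resultant of the distributed load: 742 × 4.3 = 3190.6 N at 3.45 m from A.
ΣF_x = 0: A_x = 0.
ΣF_y = 0: A_y − 3000 − 742·4.3 − 1400 − 2300 = 0 → A_y = 9891 N.
ΣM about A: M_A − 3000·4.9 − (742·4.3)·3.45 − 1400·1.3 − 2300·3.5 = 0 → M_A = 35580 N·m.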